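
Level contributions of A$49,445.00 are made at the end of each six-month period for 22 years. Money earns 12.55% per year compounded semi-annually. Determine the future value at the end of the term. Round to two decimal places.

A$10,679,766.94

This is an ordinary annuity: 44 deposits of A$49,445.00 at the end of each six-month period.
Periodic rate r = 0.1255/2 per half-year; n is counted in half-years.
FV = PMT × [((1+r)^n − 1)/r] = 49,445 × [(1+r)^44 − 1] / r = A$10,679,766.94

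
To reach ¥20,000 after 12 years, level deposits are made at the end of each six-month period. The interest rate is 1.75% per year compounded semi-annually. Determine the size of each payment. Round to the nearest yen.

¥753

Level ordinary annuity; solve FV = PMT × [((1+r)^n − 1)/r] for PMT.
Periodic rate r = 0.0175/2 per half-year; n is counted in half-years.
With n = 24: PMT = 20,000 / ([((1+r)^n − 1)/r]) = ¥753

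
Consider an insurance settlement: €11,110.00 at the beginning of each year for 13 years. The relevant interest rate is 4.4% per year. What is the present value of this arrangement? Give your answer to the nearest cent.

This is an annuity due: 13 payments of €11,110.00 at the beginning of each year.
Periodic rate r = 0.044 per year.
PV = PMT × [(1 − (1+r)^−n)/r] × (1+r) = 11,110 × [1 − (1+r)^−13] / r × (1+r) = €112,999.45

€112,999.45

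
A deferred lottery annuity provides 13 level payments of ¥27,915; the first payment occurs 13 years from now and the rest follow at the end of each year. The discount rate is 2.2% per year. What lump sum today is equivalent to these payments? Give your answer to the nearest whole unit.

Ordinary annuity of 13 payments, first payment at period 13.
Periodic rate r = 0.022 per year.
The ordinary-annuity PV formula values the stream one period before the first payment (period 12); discount that back 12 periods:
PV₀ = 27,915 × [1 − (1+r)^−13] / r × (1+r)^−12 = ¥240,798

¥240,798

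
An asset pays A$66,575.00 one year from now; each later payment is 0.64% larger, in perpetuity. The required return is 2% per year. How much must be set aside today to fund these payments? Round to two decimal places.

Periodic rate r = 0.02 per year.
Growing perpetuity (Gordon): PV = PMT₁ / (r − g) = 66,575 / (r − 0.0064) = A$4,895,220.59.

A$4,895,220.59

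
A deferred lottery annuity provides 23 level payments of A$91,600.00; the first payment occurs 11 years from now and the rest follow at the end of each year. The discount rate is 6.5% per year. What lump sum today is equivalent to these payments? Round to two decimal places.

Ordinary annuity of 23 payments, first payment at period 11.
Periodic rate r = 0.065 per year.
The ordinary-annuity PV formula values the stream one period before the first payment (period 10); discount that back 10 periods:
PV₀ = 91,600 × [1 − (1+r)^−23] / r × (1+r)^−10 = A$574,355.66

A$574,355.66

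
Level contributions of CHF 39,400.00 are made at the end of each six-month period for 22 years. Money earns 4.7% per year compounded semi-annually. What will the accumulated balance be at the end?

CHF 2,982,414.09

This is an ordinary annuity: 44 deposits of CHF 39,400.00 at the end of each six-month period.
Periodic rate r = 0.047/2 per half-year; n is counted in half-years.
FV = PMT × [((1+r)^n − 1)/r] = 39,400 × [(1+r)^44 − 1] / r = CHF 2,982,414.09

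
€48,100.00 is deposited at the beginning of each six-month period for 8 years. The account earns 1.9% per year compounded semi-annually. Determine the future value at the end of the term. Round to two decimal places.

€834,797.72

This is an annuity due: 16 deposits of €48,100.00 at the beginning of each six-month period.
Periodic rate r = 0.019/2 per half-year; n is counted in half-years.
FV = PMT × [((1+r)^n − 1)/r] × (1+r) = 48,100 × [(1+r)^16 − 1] / r × (1+r) = €834,797.72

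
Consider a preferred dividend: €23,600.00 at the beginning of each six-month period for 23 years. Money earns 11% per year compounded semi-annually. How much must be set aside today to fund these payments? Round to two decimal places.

This is an annuity due: 46 payments of €23,600.00 at the beginning of each six-month period.
Periodic rate r = 0.11/2 per half-year; n is counted in half-years.
PV = PMT × [(1 − (1+r)^−n)/r] × (1+r) = 23,600 × [1 − (1+r)^−46] / r × (1+r) = €414,126.33

€414,126.33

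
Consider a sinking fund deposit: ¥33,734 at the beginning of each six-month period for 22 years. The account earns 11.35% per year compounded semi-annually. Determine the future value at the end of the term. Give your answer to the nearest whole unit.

This is an annuity due: 44 deposits of ¥33,734 at the beginning of each six-month period.
Periodic rate r = 0.1135/2 per half-year; n is counted in half-years.
FV = PMT × [((1+r)^n − 1)/r] × (1+r) = 33,734 × [(1+r)^44 − 1] / r × (1+r) = ¥6,497,961

¥6,497,961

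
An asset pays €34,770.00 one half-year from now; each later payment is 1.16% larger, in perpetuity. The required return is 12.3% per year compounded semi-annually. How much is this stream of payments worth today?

Periodic rate r = 0.123/2 per half-year.
Growing perpetuity (Gordon): PV = PMT₁ / (r − g) = 34,770 / (r − 0.0116) = €696,793.59.

€696,793.59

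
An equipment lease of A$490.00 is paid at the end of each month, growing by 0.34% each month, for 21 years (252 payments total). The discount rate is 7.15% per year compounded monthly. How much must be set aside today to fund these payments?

A$90,709.44

Periodic rate r = 0.0715/12 per month; n is counted in months.
Growing ordinary annuity: PV = PMT₁ × [1 − ((1+g)/(1+r))^n] / (r − g) = 490 × [1 − ((1+0.0034)/(1+r))^252] / (r − 0.0034) = A$90,709.44.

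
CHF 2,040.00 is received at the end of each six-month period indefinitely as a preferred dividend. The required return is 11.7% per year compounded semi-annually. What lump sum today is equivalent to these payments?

Periodic rate r = 0.117/2 per half-year.
Level perpetuity: PV = PMT / r = 2,040 / (0.117/2) = CHF 34,871.79.

CHF 34,871.79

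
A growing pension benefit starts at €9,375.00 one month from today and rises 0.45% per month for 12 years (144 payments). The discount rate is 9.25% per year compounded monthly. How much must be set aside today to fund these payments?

Periodic rate r = 0.0925/12 per month; n is counted in months.
Growing ordinary annuity: PV = PMT₁ × [1 − ((1+g)/(1+r))^n] / (r − g) = 9,375 × [1 − ((1+0.0045)/(1+r))^144] / (r − 0.0045) = €1,075,936.75.

€1,075,936.75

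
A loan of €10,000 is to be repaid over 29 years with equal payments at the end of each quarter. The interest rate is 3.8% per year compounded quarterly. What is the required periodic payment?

Level ordinary annuity; solve PV = PMT × [(1 − (1+r)^−n)/r] for PMT.
Periodic rate r = 0.038/4 per quarter; n is counted in quarters.
With n = 116: PMT = 10,000 / ([(1 − (1+r)^−n)/r]) = €142.63

€142.63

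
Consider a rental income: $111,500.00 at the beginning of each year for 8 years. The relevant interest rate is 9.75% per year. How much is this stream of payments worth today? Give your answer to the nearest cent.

This is an annuity due: 8 payments of $111,500.00 at the beginning of each year.
Periodic rate r = 0.0975 per year.
PV = PMT × [(1 − (1+r)^−n)/r] × (1+r) = 111,500 × [1 − (1+r)^−8] / r × (1+r) = $658,825.80

$658,825.80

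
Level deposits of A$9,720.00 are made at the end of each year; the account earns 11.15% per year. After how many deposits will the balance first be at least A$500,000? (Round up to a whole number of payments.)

19 payments

Periodic rate r = 0.1115 per year.
Ordinary annuity FV: 500,000 = 9,720 × [((1+r)^n − 1)/r].
(1+r)^n = 1 + 500,000 × r / 9,720, so n = ln(1 + 500,000·r/9,720) / ln(1+r) = 18.04.
Round up to a whole number of payments: n = 19.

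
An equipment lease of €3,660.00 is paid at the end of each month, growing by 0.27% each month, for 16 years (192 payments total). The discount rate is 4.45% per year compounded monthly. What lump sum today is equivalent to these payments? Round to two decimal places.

€637,032.06

Periodic rate r = 0.0445/12 per month; n is counted in months.
Growing ordinary annuity: PV = PMT₁ × [1 − ((1+g)/(1+r))^n] / (r − g) = 3,660 × [1 − ((1+0.0027)/(1+r))^192] / (r − 0.0027) = €637,032.06.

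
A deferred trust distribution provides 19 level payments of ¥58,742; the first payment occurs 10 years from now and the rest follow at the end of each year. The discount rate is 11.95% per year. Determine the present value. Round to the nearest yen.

¥157,137

Ordinary annuity of 19 payments, first payment at period 10.
Periodic rate r = 0.1195 per year.
The ordinary-annuity PV formula values the stream one period before the first payment (period 9); discount that back 9 periods:
PV₀ = 58,742 × [1 − (1+r)^−19] / r × (1+r)^−9 = ¥157,137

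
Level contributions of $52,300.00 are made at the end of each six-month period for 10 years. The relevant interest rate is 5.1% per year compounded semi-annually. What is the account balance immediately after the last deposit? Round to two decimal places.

$1,342,730.19

This is an ordinary annuity: 20 deposits of $52,300.00 at the end of each six-month period.
Periodic rate r = 0.051/2 per half-year; n is counted in half-years.
FV = PMT × [((1+r)^n − 1)/r] = 52,300 × [(1+r)^20 − 1] / r = $1,342,730.19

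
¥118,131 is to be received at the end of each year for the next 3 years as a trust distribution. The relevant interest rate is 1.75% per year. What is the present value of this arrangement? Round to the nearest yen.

¥342,342

This is an ordinary annuity: 3 payments of ¥118,131 at the end of each year.
Periodic rate r = 0.0175 per year.
PV = PMT × [(1 − (1+r)^−n)/r] = 118,131 × [1 − (1+r)^−3] / r = ¥342,342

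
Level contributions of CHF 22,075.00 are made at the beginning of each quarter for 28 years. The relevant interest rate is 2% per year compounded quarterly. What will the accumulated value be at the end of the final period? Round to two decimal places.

This is an annuity due: 112 deposits of CHF 22,075.00 at the beginning of each quarter.
Periodic rate r = 0.02/4 per quarter; n is counted in quarters.
FV = PMT × [((1+r)^n − 1)/r] × (1+r) = 22,075 × [(1+r)^112 − 1] / r × (1+r) = CHF 3,319,958.85

CHF 3,319,958.85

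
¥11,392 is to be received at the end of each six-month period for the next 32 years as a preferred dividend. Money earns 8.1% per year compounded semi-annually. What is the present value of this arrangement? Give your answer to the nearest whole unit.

This is an ordinary annuity: 64 payments of ¥11,392 at the end of each six-month period.
Periodic rate r = 0.081/2 per half-year; n is counted in half-years.
PV = PMT × [(1 − (1+r)^−n)/r] = 11,392 × [1 − (1+r)^−64] / r = ¥259,120

¥259,120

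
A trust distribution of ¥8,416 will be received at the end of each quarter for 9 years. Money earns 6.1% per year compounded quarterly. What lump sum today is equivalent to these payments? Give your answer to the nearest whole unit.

This is an ordinary annuity: 36 payments of ¥8,416 at the end of each quarter.
Periodic rate r = 0.061/4 per quarter; n is counted in quarters.
PV = PMT × [(1 − (1+r)^−n)/r] = 8,416 × [1 − (1+r)^−36] / r = ¥231,826

¥231,826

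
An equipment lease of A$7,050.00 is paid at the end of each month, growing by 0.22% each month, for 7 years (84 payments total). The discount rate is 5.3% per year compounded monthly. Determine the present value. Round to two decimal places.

Periodic rate r = 0.053/12 per month; n is counted in months.
Growing ordinary annuity: PV = PMT₁ × [1 − ((1+g)/(1+r))^n] / (r − g) = 7,050 × [1 − ((1+0.0022)/(1+r))^84] / (r − 0.0022) = A$538,713.33.

A$538,713.33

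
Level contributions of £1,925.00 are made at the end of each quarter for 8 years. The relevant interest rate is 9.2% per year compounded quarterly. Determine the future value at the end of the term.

£89,574.27

This is an ordinary annuity: 32 deposits of £1,925.00 at the end of each quarter.
Periodic rate r = 0.092/4 per quarter; n is counted in quarters.
FV = PMT × [((1+r)^n − 1)/r] = 1,925 × [(1+r)^32 − 1] / r = £89,574.27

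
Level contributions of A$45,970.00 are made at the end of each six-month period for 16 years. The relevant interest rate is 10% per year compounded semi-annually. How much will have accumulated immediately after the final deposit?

This is an ordinary annuity: 32 deposits of A$45,970.00 at the end of each six-month period.
Periodic rate r = 0.1/2 per half-year; n is counted in half-years.
FV = PMT × [((1+r)^n − 1)/r] = 45,970 × [(1+r)^32 − 1] / r = A$3,461,487.19

A$3,461,487.19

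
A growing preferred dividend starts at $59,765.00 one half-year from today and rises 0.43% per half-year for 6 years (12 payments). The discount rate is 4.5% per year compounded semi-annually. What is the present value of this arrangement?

Periodic rate r = 0.045/2 per half-year; n is counted in half-years.
Growing ordinary annuity: PV = PMT₁ × [1 − ((1+g)/(1+r))^n] / (r − g) = 59,765 × [1 − ((1+0.0043)/(1+r))^12] / (r − 0.0043) = $636,648.91.

$636,648.91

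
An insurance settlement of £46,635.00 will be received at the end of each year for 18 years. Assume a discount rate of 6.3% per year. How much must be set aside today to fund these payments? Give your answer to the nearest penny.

£493,763.21

This is an ordinary annuity: 18 payments of £46,635.00 at the end of each year.
Periodic rate r = 0.063 per year.
PV = PMT × [(1 − (1+r)^−n)/r] = 46,635 × [1 − (1+r)^−18] / r = £493,763.21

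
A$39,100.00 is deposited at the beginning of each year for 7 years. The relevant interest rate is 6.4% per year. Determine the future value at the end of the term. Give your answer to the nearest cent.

A$353,491.22

This is an annuity due: 7 deposits of A$39,100.00 at the beginning of each year.
Periodic rate r = 0.064 per year.
FV = PMT × [((1+r)^n − 1)/r] × (1+r) = 39,100 × [(1+r)^7 − 1] / r × (1+r) = A$353,491.22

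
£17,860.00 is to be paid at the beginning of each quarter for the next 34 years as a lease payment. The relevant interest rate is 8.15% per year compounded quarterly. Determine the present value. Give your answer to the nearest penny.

£836,852.65

This is an annuity due: 136 payments of £17,860.00 at the beginning of each quarter.
Periodic rate r = 0.0815/4 per quarter; n is counted in quarters.
PV = PMT × [(1 − (1+r)^−n)/r] × (1+r) = 17,860 × [1 − (1+r)^−136] / r × (1+r) = £836,852.65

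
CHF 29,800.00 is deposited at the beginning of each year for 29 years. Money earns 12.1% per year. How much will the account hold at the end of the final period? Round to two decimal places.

CHF 7,302,698.51

This is an annuity due: 29 deposits of CHF 29,800.00 at the beginning of each year.
Periodic rate r = 0.121 per year.
FV = PMT × [((1+r)^n − 1)/r] × (1+r) = 29,800 × [(1+r)^29 − 1] / r × (1+r) = CHF 7,302,698.51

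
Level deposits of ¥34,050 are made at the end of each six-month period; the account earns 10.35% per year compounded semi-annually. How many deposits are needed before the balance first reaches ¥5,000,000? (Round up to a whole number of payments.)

Periodic rate r = 0.1035/2 per half-year; n is counted in half-years.
Ordinary annuity FV: 5,000,000 = 34,050 × [((1+r)^n − 1)/r].
(1+r)^n = 1 + 5,000,000 × r / 34,050, so n = ln(1 + 5,000,000·r/34,050) / ln(1+r) = 42.64.
Round up to a whole number of payments: n = 43.

43 payments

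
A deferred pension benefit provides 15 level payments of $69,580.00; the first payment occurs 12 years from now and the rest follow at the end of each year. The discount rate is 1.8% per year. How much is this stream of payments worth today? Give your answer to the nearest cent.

Ordinary annuity of 15 payments, first payment at period 12.
Periodic rate r = 0.018 per year.
The ordinary-annuity PV formula values the stream one period before the first payment (period 11); discount that back 11 periods:
PV₀ = 69,580 × [1 − (1+r)^−15] / r × (1+r)^−11 = $745,859.76

$745,859.76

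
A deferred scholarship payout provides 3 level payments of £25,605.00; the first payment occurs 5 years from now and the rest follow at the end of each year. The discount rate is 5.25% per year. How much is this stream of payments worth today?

Ordinary annuity of 3 payments, first payment at period 5.
Periodic rate r = 0.0525 per year.
The ordinary-annuity PV formula values the stream one period before the first payment (period 4); discount that back 4 periods:
PV₀ = 25,605 × [1 − (1+r)^−3] / r × (1+r)^−4 = £56,557.78

£56,557.78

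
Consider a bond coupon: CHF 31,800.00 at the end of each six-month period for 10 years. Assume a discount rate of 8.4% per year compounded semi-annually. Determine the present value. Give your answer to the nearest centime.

This is an ordinary annuity: 20 payments of CHF 31,800.00 at the end of each six-month period.
Periodic rate r = 0.084/2 per half-year; n is counted in half-years.
PV = PMT × [(1 − (1+r)^−n)/r] = 31,800 × [1 − (1+r)^−20] / r = CHF 424,618.51

CHF 424,618.51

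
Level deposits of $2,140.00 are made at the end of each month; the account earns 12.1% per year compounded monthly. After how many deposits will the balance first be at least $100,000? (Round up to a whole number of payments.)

39 payments

Periodic rate r = 0.121/12 per month; n is counted in months.
Ordinary annuity FV: 100,000 = 2,140 × [((1+r)^n − 1)/r].
(1+r)^n = 1 + 100,000 × r / 2,140, so n = ln(1 + 100,000·r/2,140) / ln(1+r) = 38.48.
Round up to a whole number of payments: n = 39.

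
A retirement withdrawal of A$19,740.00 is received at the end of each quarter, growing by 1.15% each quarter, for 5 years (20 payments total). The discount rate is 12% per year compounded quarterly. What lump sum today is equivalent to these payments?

Periodic rate r = 0.12/4 per quarter; n is counted in quarters.
Growing ordinary annuity: PV = PMT₁ × [1 − ((1+g)/(1+r))^n] / (r − g) = 19,740 × [1 − ((1+0.0115)/(1+r))^20] / (r − 0.0115) = A$324,437.76.

A$324,437.76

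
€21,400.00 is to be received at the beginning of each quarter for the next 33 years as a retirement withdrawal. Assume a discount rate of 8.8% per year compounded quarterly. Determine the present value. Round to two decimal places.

€937,903.01

This is an annuity due: 132 payments of €21,400.00 at the beginning of each quarter.
Periodic rate r = 0.088/4 per quarter; n is counted in quarters.
PV = PMT × [(1 − (1+r)^−n)/r] × (1+r) = 21,400 × [1 − (1+r)^−132] / r × (1+r) = €937,903.01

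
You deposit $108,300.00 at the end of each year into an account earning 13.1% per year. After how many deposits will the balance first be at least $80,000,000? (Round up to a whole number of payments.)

38 payments

Periodic rate r = 0.131 per year.
Ordinary annuity FV: 80,000,000 = 108,300 × [((1+r)^n − 1)/r].
(1+r)^n = 1 + 80,000,000 × r / 108,300, so n = ln(1 + 80,000,000·r/108,300) / ln(1+r) = 37.23.
Round up to a whole number of payments: n = 38.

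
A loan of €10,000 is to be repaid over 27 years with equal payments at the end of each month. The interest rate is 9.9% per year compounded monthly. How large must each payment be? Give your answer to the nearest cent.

€88.69

Level ordinary annuity; solve PV = PMT × [(1 − (1+r)^−n)/r] for PMT.
Periodic rate r = 0.099/12 per month; n is counted in months.
With n = 324: PMT = 10,000 / ([(1 − (1+r)^−n)/r]) = €88.69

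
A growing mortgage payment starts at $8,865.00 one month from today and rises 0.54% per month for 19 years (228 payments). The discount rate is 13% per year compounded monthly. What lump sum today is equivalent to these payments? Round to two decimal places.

Periodic rate r = 0.13/12 per month; n is counted in months.
Growing ordinary annuity: PV = PMT₁ × [1 − ((1+g)/(1+r))^n] / (r − g) = 8,865 × [1 − ((1+0.0054)/(1+r))^228] / (r − 0.0054) = $1,154,133.18.

$1,154,133.18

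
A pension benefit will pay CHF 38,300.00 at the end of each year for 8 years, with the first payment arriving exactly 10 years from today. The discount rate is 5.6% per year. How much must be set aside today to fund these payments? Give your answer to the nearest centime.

Ordinary annuity of 8 payments, first payment at period 10.
Periodic rate r = 0.056 per year.
The ordinary-annuity PV formula values the stream one period before the first payment (period 9); discount that back 9 periods:
PV₀ = 38,300 × [1 − (1+r)^−8] / r × (1+r)^−9 = CHF 147,980.72

CHF 147,980.72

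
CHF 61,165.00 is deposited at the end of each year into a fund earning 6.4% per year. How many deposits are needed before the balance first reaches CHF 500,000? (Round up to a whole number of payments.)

7 payments

Periodic rate r = 0.064 per year.
Ordinary annuity FV: 500,000 = 61,165 × [((1+r)^n − 1)/r].
(1+r)^n = 1 + 500,000 × r / 61,165, so n = ln(1 + 500,000·r/61,165) / ln(1+r) = 6.78.
Round up to a whole number of payments: n = 7.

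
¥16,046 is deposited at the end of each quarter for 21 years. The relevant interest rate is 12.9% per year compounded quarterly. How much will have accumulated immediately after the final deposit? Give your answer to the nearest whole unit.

This is an ordinary annuity: 84 deposits of ¥16,046 at the end of each quarter.
Periodic rate r = 0.129/4 per quarter; n is counted in quarters.
FV = PMT × [((1+r)^n − 1)/r] = 16,046 × [(1+r)^84 − 1] / r = ¥6,660,058

¥6,660,058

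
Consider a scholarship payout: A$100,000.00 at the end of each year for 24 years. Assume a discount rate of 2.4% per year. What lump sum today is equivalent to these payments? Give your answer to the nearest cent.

This is an ordinary annuity: 24 payments of A$100,000.00 at the end of each year.
Periodic rate r = 0.024 per year.
PV = PMT × [(1 − (1+r)^−n)/r] = 100,000 × [1 − (1+r)^−24] / r = A$1,808,416.91

A$1,808,416.91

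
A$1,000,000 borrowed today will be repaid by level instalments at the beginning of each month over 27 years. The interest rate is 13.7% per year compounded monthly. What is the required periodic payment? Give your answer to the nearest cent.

A$11,580.46

Level annuity due; solve PV = PMT × [(1 − (1+r)^−n)/r] × (1+r) for PMT.
Periodic rate r = 0.137/12 per month; n is counted in months.
With n = 324: PMT = 1,000,000 / ([(1 − (1+r)^−n)/r] × (1+r)) = A$11,580.46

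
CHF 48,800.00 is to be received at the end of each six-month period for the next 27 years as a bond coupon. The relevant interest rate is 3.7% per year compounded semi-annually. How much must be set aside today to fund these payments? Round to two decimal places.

This is an ordinary annuity: 54 payments of CHF 48,800.00 at the end of each six-month period.
Periodic rate r = 0.037/2 per half-year; n is counted in half-years.
PV = PMT × [(1 − (1+r)^−n)/r] = 48,800 × [1 − (1+r)^−54] / r = CHF 1,657,552.98

CHF 1,657,552.98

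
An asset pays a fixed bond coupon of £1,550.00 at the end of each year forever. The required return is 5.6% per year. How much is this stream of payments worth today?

£27,678.57

Periodic rate r = 0.056 per year.
Level perpetuity: PV = PMT / r = 1,550 / (0.056) = £27,678.57.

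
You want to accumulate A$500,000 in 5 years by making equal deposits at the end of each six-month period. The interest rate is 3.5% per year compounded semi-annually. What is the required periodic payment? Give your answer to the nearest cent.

Level ordinary annuity; solve FV = PMT × [((1+r)^n − 1)/r] for PMT.
Periodic rate r = 0.035/2 per half-year; n is counted in half-years.
With n = 10: PMT = 500,000 / ([((1+r)^n − 1)/r]) = A$46,187.67

A$46,187.67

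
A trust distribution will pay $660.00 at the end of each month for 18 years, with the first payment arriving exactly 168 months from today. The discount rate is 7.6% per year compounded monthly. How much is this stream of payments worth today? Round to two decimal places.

$27,024.63

Ordinary annuity of 216 payments, first payment at period 168.
Periodic rate r = 0.076/12 per month; n is counted in months.
The ordinary-annuity PV formula values the stream one period before the first payment (period 167); discount that back 167 periods:
PV₀ = 660 × [1 − (1+r)^−216] / r × (1+r)^−167 = $27,024.63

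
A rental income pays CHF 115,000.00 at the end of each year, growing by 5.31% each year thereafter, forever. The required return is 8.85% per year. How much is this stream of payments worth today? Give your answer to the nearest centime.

CHF 3,248,587.57

Periodic rate r = 0.0885 per year.
Growing perpetuity (Gordon): PV = PMT₁ / (r − g) = 115,000 / (r − 0.0531) = CHF 3,248,587.57.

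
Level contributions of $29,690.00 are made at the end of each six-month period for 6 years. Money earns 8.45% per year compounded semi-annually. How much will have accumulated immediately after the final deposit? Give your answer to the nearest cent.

$451,917.39

This is an ordinary annuity: 12 deposits of $29,690.00 at the end of each six-month period.
Periodic rate r = 0.0845/2 per half-year; n is counted in half-years.
FV = PMT × [((1+r)^n − 1)/r] = 29,690 × [(1+r)^12 − 1] / r = $451,917.39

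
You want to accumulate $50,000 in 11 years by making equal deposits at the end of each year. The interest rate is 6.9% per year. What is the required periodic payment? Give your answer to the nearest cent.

$3,184.67

Level ordinary annuity; solve FV = PMT × [((1+r)^n − 1)/r] for PMT.
Periodic rate r = 0.069 per year.
With n = 11: PMT = 50,000 / ([((1+r)^n − 1)/r]) = $3,184.67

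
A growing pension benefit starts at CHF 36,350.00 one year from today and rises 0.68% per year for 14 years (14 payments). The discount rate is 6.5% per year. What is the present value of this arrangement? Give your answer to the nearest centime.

CHF 340,195.18

Periodic rate r = 0.065 per year.
Growing ordinary annuity: PV = PMT₁ × [1 − ((1+g)/(1+r))^n] / (r − g) = 36,350 × [1 − ((1+0.0068)/(1+r))^14] / (r − 0.0068) = CHF 340,195.18.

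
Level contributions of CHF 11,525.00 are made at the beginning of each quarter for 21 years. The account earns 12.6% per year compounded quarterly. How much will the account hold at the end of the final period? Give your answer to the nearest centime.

CHF 4,730,181.38

This is an annuity due: 84 deposits of CHF 11,525.00 at the beginning of each quarter.
Periodic rate r = 0.126/4 per quarter; n is counted in quarters.
FV = PMT × [((1+r)^n − 1)/r] × (1+r) = 11,525 × [(1+r)^84 − 1] / r × (1+r) = CHF 4,730,181.38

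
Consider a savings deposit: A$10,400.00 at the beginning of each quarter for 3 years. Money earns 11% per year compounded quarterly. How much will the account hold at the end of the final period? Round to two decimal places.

This is an annuity due: 12 deposits of A$10,400.00 at the beginning of each quarter.
Periodic rate r = 0.11/4 per quarter; n is counted in quarters.
FV = PMT × [((1+r)^n − 1)/r] × (1+r) = 10,400 × [(1+r)^12 − 1] / r × (1+r) = A$149,519.98

A$149,519.98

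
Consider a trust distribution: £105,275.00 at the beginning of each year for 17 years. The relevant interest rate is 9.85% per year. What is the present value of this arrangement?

£936,324.51

This is an annuity due: 17 payments of £105,275.00 at the beginning of each year.
Periodic rate r = 0.0985 per year.
PV = PMT × [(1 − (1+r)^−n)/r] × (1+r) = 105,275 × [1 − (1+r)^−17] / r × (1+r) = £936,324.51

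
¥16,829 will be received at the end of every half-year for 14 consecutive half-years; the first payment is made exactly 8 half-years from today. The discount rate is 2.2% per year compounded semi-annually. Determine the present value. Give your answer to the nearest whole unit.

¥201,241

Ordinary annuity of 14 payments, first payment at period 8.
Periodic rate r = 0.022/2 per half-year; n is counted in half-years.
The ordinary-annuity PV formula values the stream one period before the first payment (period 7); discount that back 7 periods:
PV₀ = 16,829 × [1 − (1+r)^−14] / r × (1+r)^−7 = ¥201,241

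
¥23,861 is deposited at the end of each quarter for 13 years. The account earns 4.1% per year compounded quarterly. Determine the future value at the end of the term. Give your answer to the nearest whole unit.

This is an ordinary annuity: 52 deposits of ¥23,861 at the end of each quarter.
Periodic rate r = 0.041/4 per quarter; n is counted in quarters.
FV = PMT × [((1+r)^n − 1)/r] = 23,861 × [(1+r)^52 − 1] / r = ¥1,628,181

¥1,628,181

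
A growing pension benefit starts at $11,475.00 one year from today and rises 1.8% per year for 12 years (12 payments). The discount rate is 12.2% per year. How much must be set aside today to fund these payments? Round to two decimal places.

Periodic rate r = 0.122 per year.
Growing ordinary annuity: PV = PMT₁ × [1 − ((1+g)/(1+r))^n] / (r − g) = 11,475 × [1 − ((1+0.018)/(1+r))^12] / (r − 0.018) = $75,998.27.

$75,998.27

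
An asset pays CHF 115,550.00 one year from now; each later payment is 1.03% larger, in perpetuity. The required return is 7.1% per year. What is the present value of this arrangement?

Periodic rate r = 0.071 per year.
Growing perpetuity (Gordon): PV = PMT₁ / (r − g) = 115,550 / (r − 0.0103) = CHF 1,903,624.38.

CHF 1,903,624.38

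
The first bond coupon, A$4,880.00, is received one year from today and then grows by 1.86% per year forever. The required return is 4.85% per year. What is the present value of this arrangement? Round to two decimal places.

A$163,210.70

Periodic rate r = 0.0485 per year.
Growing perpetuity (Gordon): PV = PMT₁ / (r − g) = 4,880 / (r − 0.0186) = A$163,210.70.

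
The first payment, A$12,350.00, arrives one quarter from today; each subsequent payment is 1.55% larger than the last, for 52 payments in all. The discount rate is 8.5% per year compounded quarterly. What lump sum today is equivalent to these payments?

Periodic rate r = 0.085/4 per quarter; n is counted in quarters.
Growing ordinary annuity: PV = PMT₁ × [1 − ((1+g)/(1+r))^n] / (r − g) = 12,350 × [1 − ((1+0.0155)/(1+r))^52] / (r − 0.0155) = A$546,470.65.

A$546,470.65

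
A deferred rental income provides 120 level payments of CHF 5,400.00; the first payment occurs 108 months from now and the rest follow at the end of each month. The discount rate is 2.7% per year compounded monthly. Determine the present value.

Ordinary annuity of 120 payments, first payment at period 108.
Periodic rate r = 0.027/12 per month; n is counted in months.
The ordinary-annuity PV formula values the stream one period before the first payment (period 107); discount that back 107 periods:
PV₀ = 5,400 × [1 − (1+r)^−120] / r × (1+r)^−107 = CHF 446,066.34

CHF 446,066.34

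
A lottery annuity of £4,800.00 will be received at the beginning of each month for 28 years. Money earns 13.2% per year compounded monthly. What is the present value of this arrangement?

This is an annuity due: 336 payments of £4,800.00 at the beginning of each month.
Periodic rate r = 0.132/12 per month; n is counted in months.
PV = PMT × [(1 − (1+r)^−n)/r] × (1+r) = 4,800 × [1 − (1+r)^−336] / r × (1+r) = £429,989.57

£429,989.57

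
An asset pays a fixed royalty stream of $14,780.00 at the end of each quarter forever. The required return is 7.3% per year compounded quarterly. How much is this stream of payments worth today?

Periodic rate r = 0.073/4 per quarter.
Level perpetuity: PV = PMT / r = 14,780 / (0.073/4) = $809,863.01.

$809,863.01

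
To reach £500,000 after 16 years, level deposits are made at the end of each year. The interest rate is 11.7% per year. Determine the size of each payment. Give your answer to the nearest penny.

Level ordinary annuity; solve FV = PMT × [((1+r)^n − 1)/r] for PMT.
Periodic rate r = 0.117 per year.
With n = 16: PMT = 500,000 / ([((1+r)^n − 1)/r]) = £12,005.23

£12,005.23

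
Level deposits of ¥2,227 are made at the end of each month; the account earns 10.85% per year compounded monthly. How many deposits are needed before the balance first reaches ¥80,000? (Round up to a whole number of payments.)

Periodic rate r = 0.1085/12 per month; n is counted in months.
Ordinary annuity FV: 80,000 = 2,227 × [((1+r)^n − 1)/r].
(1+r)^n = 1 + 80,000 × r / 2,227, so n = ln(1 + 80,000·r/2,227) / ln(1+r) = 31.25.
Round up to a whole number of payments: n = 32.

32 payments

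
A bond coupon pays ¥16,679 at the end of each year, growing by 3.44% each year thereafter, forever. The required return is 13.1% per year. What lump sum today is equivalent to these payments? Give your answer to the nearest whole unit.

Periodic rate r = 0.131 per year.
Growing perpetuity (Gordon): PV = PMT₁ / (r − g) = 16,679 / (r − 0.0344) = ¥172,660.

¥172,660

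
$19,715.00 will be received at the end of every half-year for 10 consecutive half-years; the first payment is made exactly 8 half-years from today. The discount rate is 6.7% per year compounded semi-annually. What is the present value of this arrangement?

Ordinary annuity of 10 payments, first payment at period 8.
Periodic rate r = 0.067/2 per half-year; n is counted in half-years.
The ordinary-annuity PV formula values the stream one period before the first payment (period 7); discount that back 7 periods:
PV₀ = 19,715 × [1 − (1+r)^−10] / r × (1+r)^−7 = $131,177.43

$131,177.43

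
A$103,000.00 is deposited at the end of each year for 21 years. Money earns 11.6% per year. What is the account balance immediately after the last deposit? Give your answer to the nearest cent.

A$8,010,784.46

This is an ordinary annuity: 21 deposits of A$103,000.00 at the end of each year.
Periodic rate r = 0.116 per year.
FV = PMT × [((1+r)^n − 1)/r] = 103,000 × [(1+r)^21 − 1] / r = A$8,010,784.46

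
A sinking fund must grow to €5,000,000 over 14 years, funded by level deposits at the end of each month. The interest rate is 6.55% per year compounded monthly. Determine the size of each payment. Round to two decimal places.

Level ordinary annuity; solve FV = PMT × [((1+r)^n − 1)/r] for PMT.
Periodic rate r = 0.0655/12 per month; n is counted in months.
With n = 168: PMT = 5,000,000 / ([((1+r)^n − 1)/r]) = €18,248.66

€18,248.66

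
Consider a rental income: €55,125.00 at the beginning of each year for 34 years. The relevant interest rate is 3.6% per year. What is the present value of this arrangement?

€1,109,752.90

This is an annuity due: 34 payments of €55,125.00 at the beginning of each year.
Periodic rate r = 0.036 per year.
PV = PMT × [(1 − (1+r)^−n)/r] × (1+r) = 55,125 × [1 − (1+r)^−34] / r × (1+r) = €1,109,752.90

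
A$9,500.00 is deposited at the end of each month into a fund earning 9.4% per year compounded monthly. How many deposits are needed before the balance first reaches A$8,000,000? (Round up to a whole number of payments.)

Periodic rate r = 0.094/12 per month; n is counted in months.
Ordinary annuity FV: 8,000,000 = 9,500 × [((1+r)^n − 1)/r].
(1+r)^n = 1 + 8,000,000 × r / 9,500, so n = ln(1 + 8,000,000·r/9,500) / ln(1+r) = 259.87.
Round up to a whole number of payments: n = 260.

260 payments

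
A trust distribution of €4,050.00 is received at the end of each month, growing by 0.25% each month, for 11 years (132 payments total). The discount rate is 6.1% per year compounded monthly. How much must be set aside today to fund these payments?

Periodic rate r = 0.061/12 per month; n is counted in months.
Growing ordinary annuity: PV = PMT₁ × [1 − ((1+g)/(1+r))^n] / (r − g) = 4,050 × [1 − ((1+0.0025)/(1+r))^132] / (r − 0.0025) = €451,548.46.

€451,548.46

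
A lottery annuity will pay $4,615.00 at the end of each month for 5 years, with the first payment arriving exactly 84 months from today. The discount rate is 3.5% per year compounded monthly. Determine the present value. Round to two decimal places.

Ordinary annuity of 60 payments, first payment at period 84.
Periodic rate r = 0.035/12 per month; n is counted in months.
The ordinary-annuity PV formula values the stream one period before the first payment (period 83); discount that back 83 periods:
PV₀ = 4,615 × [1 − (1+r)^−60] / r × (1+r)^−83 = $199,211.73

$199,211.73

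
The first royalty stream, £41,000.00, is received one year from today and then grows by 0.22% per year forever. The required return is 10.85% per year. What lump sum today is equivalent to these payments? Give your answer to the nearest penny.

£385,700.85

Periodic rate r = 0.1085 per year.
Growing perpetuity (Gordon): PV = PMT₁ / (r − g) = 41,000 / (r − 0.0022) = £385,700.85.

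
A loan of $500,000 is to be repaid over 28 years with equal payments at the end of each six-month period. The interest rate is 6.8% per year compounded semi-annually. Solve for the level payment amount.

$20,088.92

Level ordinary annuity; solve PV = PMT × [(1 − (1+r)^−n)/r] for PMT.
Periodic rate r = 0.068/2 per half-year; n is counted in half-years.
With n = 56: PMT = 500,000 / ([(1 − (1+r)^−n)/r]) = $20,088.92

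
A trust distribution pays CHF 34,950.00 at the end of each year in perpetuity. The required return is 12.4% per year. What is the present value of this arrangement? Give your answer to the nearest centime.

Periodic rate r = 0.124 per year.
Level perpetuity: PV = PMT / r = 34,950 / (0.124) = CHF 281,854.84.

CHF 281,854.84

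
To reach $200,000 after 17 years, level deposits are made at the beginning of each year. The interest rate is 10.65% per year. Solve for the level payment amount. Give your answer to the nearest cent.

$4,196.67

Level annuity due; solve FV = PMT × [((1+r)^n − 1)/r] × (1+r) for PMT.
Periodic rate r = 0.1065 per year.
With n = 17: PMT = 200,000 / ([((1+r)^n − 1)/r] × (1+r)) = $4,196.67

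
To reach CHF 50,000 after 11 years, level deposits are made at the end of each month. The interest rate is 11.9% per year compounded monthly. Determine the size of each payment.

CHF 185.10

Level ordinary annuity; solve FV = PMT × [((1+r)^n − 1)/r] for PMT.
Periodic rate r = 0.119/12 per month; n is counted in months.
With n = 132: PMT = 50,000 / ([((1+r)^n − 1)/r]) = CHF 185.10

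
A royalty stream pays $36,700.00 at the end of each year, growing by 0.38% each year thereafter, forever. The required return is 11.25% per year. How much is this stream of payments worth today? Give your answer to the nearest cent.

$337,626.49

Periodic rate r = 0.1125 per year.
Growing perpetuity (Gordon): PV = PMT₁ / (r − g) = 36,700 / (r − 0.0038) = $337,626.49.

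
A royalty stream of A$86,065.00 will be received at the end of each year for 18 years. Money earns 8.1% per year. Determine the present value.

A$801,026.43

This is an ordinary annuity: 18 payments of A$86,065.00 at the end of each year.
Periodic rate r = 0.081 per year.
PV = PMT × [(1 − (1+r)^−n)/r] = 86,065 × [1 − (1+r)^−18] / r = A$801,026.43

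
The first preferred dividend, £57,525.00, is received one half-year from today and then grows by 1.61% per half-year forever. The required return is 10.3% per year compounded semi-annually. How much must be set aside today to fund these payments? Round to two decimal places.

Periodic rate r = 0.103/2 per half-year.
Growing perpetuity (Gordon): PV = PMT₁ / (r − g) = 57,525 / (r − 0.0161) = £1,625,000.00.

£1,625,000.00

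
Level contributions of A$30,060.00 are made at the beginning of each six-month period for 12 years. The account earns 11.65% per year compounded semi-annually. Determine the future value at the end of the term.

This is an annuity due: 24 deposits of A$30,060.00 at the beginning of each six-month period.
Periodic rate r = 0.1165/2 per half-year; n is counted in half-years.
FV = PMT × [((1+r)^n − 1)/r] × (1+r) = 30,060 × [(1+r)^24 − 1] / r × (1+r) = A$1,579,089.32

A$1,579,089.32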